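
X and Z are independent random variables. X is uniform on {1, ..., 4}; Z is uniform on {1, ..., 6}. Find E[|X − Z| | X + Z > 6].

Outcomes with X + Z > 6: (1,6), (2,5), (2,6), (3,4), (3,5), (3,6), (4,3), (4,4), (4,5), (4,6), each with probability 1/24.
E[|X − Z| | X + Z > 6] = (5 + 3 + 4 + 1 + 2 + 3 + 1 + 0 + 1 + 2) / 10 = 11/5.

11/5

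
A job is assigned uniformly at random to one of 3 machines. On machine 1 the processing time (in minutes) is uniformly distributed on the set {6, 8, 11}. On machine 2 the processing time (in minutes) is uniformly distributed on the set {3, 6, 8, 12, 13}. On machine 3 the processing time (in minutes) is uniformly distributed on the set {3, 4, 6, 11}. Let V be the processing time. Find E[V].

E[V | machine 1] = (6+8+11)/3 = 25/3.
E[V | machine 2] = (3+6+8+12+13)/5 = 42/5.
E[V | machine 3] = (3+4+6+11)/4 = 6.
By the law of total expectation,
E[V] = (1/3)·(25/3) + (1/3)·(42/5) + (1/3)·(6) = 341/45.

341/45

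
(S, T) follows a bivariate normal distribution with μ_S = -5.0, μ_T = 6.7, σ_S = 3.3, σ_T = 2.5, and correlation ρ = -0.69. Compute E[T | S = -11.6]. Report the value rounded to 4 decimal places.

E[T | S=x] = μ_T + ρ(σ_T/σ_S)(x − μ_S) for jointly normal variables.
E[T | S=-11.6] = 6.7 + (-0.69)·(2.5/3.3)·(-11.6 − (-5.0)) = 6.7 + (-0.52273)·(-6.6) = 10.1500.

10.1500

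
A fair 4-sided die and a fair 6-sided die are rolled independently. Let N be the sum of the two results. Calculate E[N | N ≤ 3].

P(N ≤ 3) = 1/8.
Σ over the event: 2·1/24 + 3·1/12 = 1/3.
E[N | N ≤ 3] = (1/3) / (1/8) = 8/3.

8/3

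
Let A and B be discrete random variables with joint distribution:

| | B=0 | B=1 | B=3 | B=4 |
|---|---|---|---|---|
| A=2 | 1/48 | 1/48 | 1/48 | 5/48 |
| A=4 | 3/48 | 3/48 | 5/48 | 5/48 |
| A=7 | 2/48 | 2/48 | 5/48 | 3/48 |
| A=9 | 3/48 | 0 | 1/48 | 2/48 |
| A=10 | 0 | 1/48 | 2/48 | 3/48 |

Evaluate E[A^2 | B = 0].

131/3

P(B = 0) = 3/16.
Σ A^2·P over the event = 4·(1/48) + 16·(3/48) + 49·(2/48) + 81·(3/48) = 131/16.
E[A^2 | B = 0] = (131/16) / (3/16) = 131/3.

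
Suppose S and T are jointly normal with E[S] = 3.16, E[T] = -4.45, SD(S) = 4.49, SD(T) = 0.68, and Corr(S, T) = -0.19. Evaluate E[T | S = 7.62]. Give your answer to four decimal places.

-4.5783

The regression of T on S has slope ρ·σ_T/σ_S and passes through (μ_S, μ_T).
E[T | S=7.62] = -4.45 + (-0.19)·(0.68/4.49)·(7.62 − (3.16)) = -4.45 + (-0.028775)·(4.46) = -4.5783.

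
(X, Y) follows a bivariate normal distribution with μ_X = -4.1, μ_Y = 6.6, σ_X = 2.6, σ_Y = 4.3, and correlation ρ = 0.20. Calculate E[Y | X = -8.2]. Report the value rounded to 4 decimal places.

E[Y | X=x] = μ_Y + ρ(σ_Y/σ_X)(x − μ_X) for jointly normal variables.
E[Y | X=-8.2] = 6.6 + (0.20)·(4.3/2.6)·(-8.2 − (-4.1)) = 6.6 + (0.33077)·(-4.1) = 5.2438.

5.2438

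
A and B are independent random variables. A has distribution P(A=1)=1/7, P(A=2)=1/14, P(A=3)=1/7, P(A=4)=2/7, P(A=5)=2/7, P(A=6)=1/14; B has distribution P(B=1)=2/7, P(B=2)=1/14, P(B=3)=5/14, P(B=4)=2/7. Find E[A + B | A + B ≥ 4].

606/91

P(A + B ≥ 4) = 13/14.
Summing (A+B)·P(x,y) over outcomes with A + B ≥ 4 gives 303/49.
E[A + B | A + B ≥ 4] = (303/49) / (13/14) = 606/91.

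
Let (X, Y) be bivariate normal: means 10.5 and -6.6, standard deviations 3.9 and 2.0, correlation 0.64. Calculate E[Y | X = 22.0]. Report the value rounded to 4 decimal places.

For a bivariate normal, E[Y | X=x] = μ_Y + ρ·(σ_Y/σ_X)·(x − μ_X).
E[Y | X=22.0] = -6.6 + (0.64)·(2.0/3.9)·(22.0 − (10.5)) = -6.6 + (0.32821)·(11.5) = -2.8256.

-2.8256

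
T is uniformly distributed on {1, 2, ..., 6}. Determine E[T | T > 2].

9/2

Given T > 2, T is equally likely to be any of {3, 4, 5, 6}.
E[T | T > 2] = (3 + 4 + 5 + 6) / 4 = 9/2.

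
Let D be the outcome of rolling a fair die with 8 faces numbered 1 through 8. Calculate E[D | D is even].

Given D is even, D is equally likely to be any of {2, 4, 6, 8}.
E[D | D is even] = (2 + 4 + 6 + 8) / 4 = 5.

5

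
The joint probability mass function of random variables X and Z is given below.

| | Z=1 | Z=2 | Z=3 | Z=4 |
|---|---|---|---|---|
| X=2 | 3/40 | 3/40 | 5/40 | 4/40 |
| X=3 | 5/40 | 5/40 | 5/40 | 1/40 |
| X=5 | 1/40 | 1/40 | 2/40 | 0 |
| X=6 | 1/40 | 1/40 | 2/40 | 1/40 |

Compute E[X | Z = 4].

P(Z = 4) = 3/20.
Σ X·P over the event = 2·(4/40) + 3·(1/40) + 6·(1/40) = 17/40.
E[X | Z = 4] = (17/40) / (3/20) = 17/6.

17/6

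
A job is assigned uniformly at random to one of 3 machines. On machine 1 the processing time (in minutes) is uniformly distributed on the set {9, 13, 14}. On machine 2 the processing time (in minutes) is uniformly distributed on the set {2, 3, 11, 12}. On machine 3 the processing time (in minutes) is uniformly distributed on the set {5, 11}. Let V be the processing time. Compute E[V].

E[V | machine 1] = (9+13+14)/3 = 12.
E[V | machine 2] = (2+3+11+12)/4 = 7.
E[V | machine 3] = (5+11)/2 = 8.
E[V] = (1/3)·(12) + (1/3)·(7) + (1/3)·(8) = 9.

9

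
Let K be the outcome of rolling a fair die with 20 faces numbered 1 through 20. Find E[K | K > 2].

P(K > 2) = 9/10.
E[K | K > 2] = (207/20) / (9/10) = 23/2.

23/2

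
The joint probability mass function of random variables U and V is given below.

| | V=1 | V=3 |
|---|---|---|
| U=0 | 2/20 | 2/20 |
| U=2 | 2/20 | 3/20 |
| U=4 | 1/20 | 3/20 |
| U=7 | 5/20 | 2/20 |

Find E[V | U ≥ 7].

11/7

P(U ≥ 7) = 7/20.
Summing V·P(U=x,V=y) over the conditioning event gives 11/20.
E[V | U ≥ 7] = (11/20) / (7/20) = 11/7.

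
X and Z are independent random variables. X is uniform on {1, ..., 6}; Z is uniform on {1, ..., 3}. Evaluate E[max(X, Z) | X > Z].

P(X > Z) = 2/3.
Summing max(X,Z)·P(x,y) over outcomes with X > Z gives 53/18.
E[max(X, Z) | X > Z] = (53/18) / (2/3) = 53/12.

53/12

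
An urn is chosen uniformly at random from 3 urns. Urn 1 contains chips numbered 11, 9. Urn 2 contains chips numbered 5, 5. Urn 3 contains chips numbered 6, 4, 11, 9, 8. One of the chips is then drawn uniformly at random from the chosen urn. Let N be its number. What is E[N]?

113/15

E[N | urn 1] = (11+9)/2 = 10.
E[N | urn 2] = (5+5)/2 = 5.
E[N | urn 3] = (6+4+11+9+8)/5 = 38/5.
E[N] = (1/3)·(10) + (1/3)·(5) + (1/3)·(38/5) = 113/15.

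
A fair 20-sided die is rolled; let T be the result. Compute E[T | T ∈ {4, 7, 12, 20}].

P(T ∈ {4, 7, 12, 20}) = 1/5.
Σ over the event: 4·1/20 + 7·1/20 + 12·1/20 + 20·1/20 = 43/20.
E[T | T ∈ {4, 7, 12, 20}] = (43/20) / (1/5) = 43/4.

43/4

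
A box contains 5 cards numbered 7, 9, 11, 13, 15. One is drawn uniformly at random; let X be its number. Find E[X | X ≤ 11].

P(X ≤ 11) = 3/5.
Σ over the event: 7·1/5 + 9·1/5 + 11·1/5 = 27/5.
E[X | X ≤ 11] = (27/5) / (3/5) = 9.

9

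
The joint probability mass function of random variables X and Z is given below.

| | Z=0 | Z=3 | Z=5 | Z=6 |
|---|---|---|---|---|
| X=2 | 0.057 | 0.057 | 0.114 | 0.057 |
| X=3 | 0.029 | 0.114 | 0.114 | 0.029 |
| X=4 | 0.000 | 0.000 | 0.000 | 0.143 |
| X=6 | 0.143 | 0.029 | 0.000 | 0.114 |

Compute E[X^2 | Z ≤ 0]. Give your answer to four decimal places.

24.6157

P(Z ≤ 0) = 0.229.
Σ X^2·P over the event = 4·(0.057) + 9·(0.029) + 36·(0.143) = 5.637.
E[X^2 | Z ≤ 0] = (5.637) / (0.229) = 24.6157.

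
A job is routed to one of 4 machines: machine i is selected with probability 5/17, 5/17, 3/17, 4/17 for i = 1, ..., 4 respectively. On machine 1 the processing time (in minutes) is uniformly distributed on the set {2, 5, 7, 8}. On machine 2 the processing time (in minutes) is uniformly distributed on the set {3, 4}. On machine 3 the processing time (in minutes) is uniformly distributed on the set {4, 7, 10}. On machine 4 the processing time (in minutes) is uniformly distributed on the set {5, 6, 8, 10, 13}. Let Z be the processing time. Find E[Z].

498/85

E[Z | machine 1] = (2+5+7+8)/4 = 11/2.
E[Z | machine 2] = (3+4)/2 = 7/2.
E[Z | machine 3] = (4+7+10)/3 = 7.
E[Z | machine 4] = (5+6+8+10+13)/5 = 42/5.
By the law of total expectation,
E[Z] = (5/17)·(11/2) + (5/17)·(7/2) + (3/17)·(7) + (4/17)·(42/5) = 498/85.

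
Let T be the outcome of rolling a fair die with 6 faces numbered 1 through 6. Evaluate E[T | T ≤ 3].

Given T ≤ 3, T is equally likely to be any of {1, 2, 3}.
E[T | T ≤ 3] = (1 + 2 + 3) / 3 = 2.

2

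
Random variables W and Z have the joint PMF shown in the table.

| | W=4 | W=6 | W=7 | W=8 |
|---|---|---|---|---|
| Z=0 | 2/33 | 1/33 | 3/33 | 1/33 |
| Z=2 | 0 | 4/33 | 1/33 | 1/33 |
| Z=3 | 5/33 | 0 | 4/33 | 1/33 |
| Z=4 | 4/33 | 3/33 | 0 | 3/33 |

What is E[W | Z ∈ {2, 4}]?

97/16

P(Z ∈ {2, 4}) = 16/33.
Summing W·P(W=x,Z=y) over the conditioning event gives 97/33.
E[W | Z ∈ {2, 4}] = (97/33) / (16/33) = 97/16.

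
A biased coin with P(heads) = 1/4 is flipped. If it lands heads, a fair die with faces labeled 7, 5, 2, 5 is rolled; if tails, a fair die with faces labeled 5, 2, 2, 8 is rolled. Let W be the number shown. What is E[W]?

35/8

E[W | heads] = (7+5+2+5)/4 = 19/4.
E[W | tails] = (5+2+2+8)/4 = 17/4.
E[W] = (1/4)·(19/4) + (3/4)·(17/4) = 35/8.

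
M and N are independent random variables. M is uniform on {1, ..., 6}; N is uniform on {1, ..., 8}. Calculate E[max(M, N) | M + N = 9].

P(M + N = 9) = 1/8.
Summing max(M,N)·P(x,y) over outcomes with M + N = 9 gives 37/48.
E[max(M, N) | M + N = 9] = (37/48) / (1/8) = 37/6.

37/6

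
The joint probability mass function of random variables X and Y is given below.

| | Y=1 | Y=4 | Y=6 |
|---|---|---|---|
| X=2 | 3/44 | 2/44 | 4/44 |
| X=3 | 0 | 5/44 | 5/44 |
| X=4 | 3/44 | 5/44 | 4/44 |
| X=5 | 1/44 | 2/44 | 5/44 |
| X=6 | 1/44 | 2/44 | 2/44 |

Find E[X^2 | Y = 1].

121/8

P(Y = 1) = 2/11.
Σ X^2·P over the event = 4·(3/44) + 16·(3/44) + 25·(1/44) + 36·(1/44) = 11/4.
E[X^2 | Y = 1] = (11/4) / (2/11) = 121/8.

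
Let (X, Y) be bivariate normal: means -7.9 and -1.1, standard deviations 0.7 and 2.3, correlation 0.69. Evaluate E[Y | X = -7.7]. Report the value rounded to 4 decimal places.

E[Y | X=x] = μ_Y + ρ(σ_Y/σ_X)(x − μ_X) for jointly normal variables.
E[Y | X=-7.7] = -1.1 + (0.69)·(2.3/0.7)·(-7.7 − (-7.9)) = -1.1 + (2.2671)·(0.2) = -0.6466.

-0.6466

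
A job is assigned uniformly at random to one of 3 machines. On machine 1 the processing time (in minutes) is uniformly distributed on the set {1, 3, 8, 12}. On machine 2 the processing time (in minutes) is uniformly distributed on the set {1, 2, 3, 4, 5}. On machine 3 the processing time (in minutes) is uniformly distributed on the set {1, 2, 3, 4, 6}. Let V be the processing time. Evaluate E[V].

61/15

E[V | machine 1] = (1+3+8+12)/4 = 6.
E[V | machine 2] = (1+2+3+4+5)/5 = 3.
E[V | machine 3] = (1+2+3+4+6)/5 = 16/5.
By the law of total expectation,
E[V] = (1/3)·(6) + (1/3)·(3) + (1/3)·(16/5) = 61/15.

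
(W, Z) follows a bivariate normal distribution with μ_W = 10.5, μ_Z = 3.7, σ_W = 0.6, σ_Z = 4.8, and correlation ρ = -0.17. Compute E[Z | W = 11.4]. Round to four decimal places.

For a bivariate normal, E[Z | W=x] = μ_Z + ρ·(σ_Z/σ_W)·(x − μ_W).
E[Z | W=11.4] = 3.7 + (-0.17)·(4.8/0.6)·(11.4 − (10.5)) = 3.7 + (-1.36)·(0.9) = 2.4760.

2.4760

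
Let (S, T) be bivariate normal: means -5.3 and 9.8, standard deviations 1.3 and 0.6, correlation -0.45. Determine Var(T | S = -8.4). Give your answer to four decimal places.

0.2871

The conditional variance in a bivariate normal is σ_T²(1 − ρ²), independent of x.
Var(T | S=-8.4) = (0.6)²·(1 − (-0.45)²) = 0.36·0.7975 = 0.2871.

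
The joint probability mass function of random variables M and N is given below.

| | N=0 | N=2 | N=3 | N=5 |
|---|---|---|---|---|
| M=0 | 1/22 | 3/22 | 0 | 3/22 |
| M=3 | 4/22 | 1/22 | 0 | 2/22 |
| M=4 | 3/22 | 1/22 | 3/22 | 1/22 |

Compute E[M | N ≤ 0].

P(N ≤ 0) = 4/11.
Σ M·P over the event = 0·(1/22) + 3·(4/22) + 4·(3/22) = 12/11.
E[M | N ≤ 0] = (12/11) / (4/11) = 3.

3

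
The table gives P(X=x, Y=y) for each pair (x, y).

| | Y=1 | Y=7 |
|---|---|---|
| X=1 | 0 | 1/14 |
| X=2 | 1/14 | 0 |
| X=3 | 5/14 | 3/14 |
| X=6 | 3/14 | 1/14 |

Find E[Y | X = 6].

P(X = 6) = 2/7.
Σ Y·P over the event = 1·(3/14) + 7·(1/14) = 5/7.
E[Y | X = 6] = (5/7) / (2/7) = 5/2.

5/2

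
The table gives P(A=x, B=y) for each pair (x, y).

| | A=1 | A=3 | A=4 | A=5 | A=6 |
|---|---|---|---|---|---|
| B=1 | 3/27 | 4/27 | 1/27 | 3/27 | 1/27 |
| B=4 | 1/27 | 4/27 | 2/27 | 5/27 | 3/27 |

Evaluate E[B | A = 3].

5/2

P(A = 3) = 8/27.
Σ B·P over the event = 1·(4/27) + 4·(4/27) = 20/27.
E[B | A = 3] = (20/27) / (8/27) = 5/2.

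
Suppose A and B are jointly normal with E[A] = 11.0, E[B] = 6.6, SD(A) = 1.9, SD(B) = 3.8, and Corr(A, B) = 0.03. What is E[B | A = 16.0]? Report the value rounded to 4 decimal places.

6.9000

For a bivariate normal, E[B | A=x] = μ_B + ρ·(σ_B/σ_A)·(x − μ_A).
E[B | A=16.0] = 6.6 + (0.03)·(3.8/1.9)·(16.0 − (11.0)) = 6.6 + (0.06)·(5) = 6.9000.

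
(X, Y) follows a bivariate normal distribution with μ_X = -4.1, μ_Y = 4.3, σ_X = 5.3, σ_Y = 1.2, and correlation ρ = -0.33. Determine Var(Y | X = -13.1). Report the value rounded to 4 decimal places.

1.2832

The conditional variance in a bivariate normal is σ_Y²(1 − ρ²), independent of x.
Var(Y | X=-13.1) = (1.2)²·(1 − (-0.33)²) = 1.44·0.8911 = 1.2832.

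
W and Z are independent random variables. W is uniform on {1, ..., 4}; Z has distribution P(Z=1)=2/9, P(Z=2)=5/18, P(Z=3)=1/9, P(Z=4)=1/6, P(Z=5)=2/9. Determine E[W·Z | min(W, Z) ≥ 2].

P(min(W, Z) ≥ 2) = 7/12.
Summing WZ·P(x,y) over outcomes with min(W, Z) ≥ 2 gives 6.
E[W·Z | min(W, Z) ≥ 2] = (6) / (7/12) = 72/7.

72/7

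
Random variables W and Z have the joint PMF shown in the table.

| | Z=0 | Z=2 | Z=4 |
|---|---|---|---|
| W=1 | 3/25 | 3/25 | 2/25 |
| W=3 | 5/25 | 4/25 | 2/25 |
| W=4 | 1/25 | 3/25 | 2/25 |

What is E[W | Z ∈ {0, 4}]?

38/15

P(Z ∈ {0, 4}) = 3/5.
Σ W·P over the event = 1·(3/25) + 1·(2/25) + 3·(5/25) + 3·(2/25) + 4·(1/25) + 4·(2/25) = 38/25.
E[W | Z ∈ {0, 4}] = (38/25) / (3/5) = 38/15.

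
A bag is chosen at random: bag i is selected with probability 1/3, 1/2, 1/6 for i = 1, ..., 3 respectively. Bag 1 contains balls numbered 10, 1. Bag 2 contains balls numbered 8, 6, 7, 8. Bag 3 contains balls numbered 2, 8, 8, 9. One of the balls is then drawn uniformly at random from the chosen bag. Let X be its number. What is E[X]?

E[X | bag 1] = (10+1)/2 = 11/2.
E[X | bag 2] = (8+6+7+8)/4 = 29/4.
E[X | bag 3] = (2+8+8+9)/4 = 27/4.
E[X] = (1/3)·(11/2) + (1/2)·(29/4) + (1/6)·(27/4) = 79/12.

79/12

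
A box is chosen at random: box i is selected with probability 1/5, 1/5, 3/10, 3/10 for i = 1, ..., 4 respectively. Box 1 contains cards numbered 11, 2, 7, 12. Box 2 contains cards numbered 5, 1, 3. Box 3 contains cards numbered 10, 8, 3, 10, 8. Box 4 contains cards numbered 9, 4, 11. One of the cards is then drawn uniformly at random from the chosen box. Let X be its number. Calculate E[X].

E[X | box 1] = (11+2+7+12)/4 = 8.
E[X | box 2] = (5+1+3)/3 = 3.
E[X | box 3] = (10+8+3+10+8)/5 = 39/5.
E[X | box 4] = (9+4+11)/3 = 8.
E[X] = (1/5)·(8) + (1/5)·(3) + (3/10)·(39/5) + (3/10)·(8) = 347/50.

347/50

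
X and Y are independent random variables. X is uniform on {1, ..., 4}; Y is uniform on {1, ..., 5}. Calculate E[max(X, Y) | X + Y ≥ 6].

43/10

P(X + Y ≥ 6) = 1/2.
Summing max(X,Y)·P(x,y) over outcomes with X + Y ≥ 6 gives 43/20.
E[max(X, Y) | X + Y ≥ 6] = (43/20) / (1/2) = 43/10.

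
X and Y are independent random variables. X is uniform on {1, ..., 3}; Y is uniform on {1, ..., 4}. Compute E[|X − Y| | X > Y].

4/3

Outcomes with X > Y: (2,1), (3,1), (3,2), each with probability 1/12.
E[|X − Y| | X > Y] = (1 + 2 + 1) / 3 = 4/3.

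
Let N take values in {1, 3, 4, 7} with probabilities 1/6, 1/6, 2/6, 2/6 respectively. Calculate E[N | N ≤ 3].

2

P(N ≤ 3) = 1/3.
Σ over the event: 1·1/6 + 3·1/6 = 2/3.
E[N | N ≤ 3] = (2/3) / (1/3) = 2.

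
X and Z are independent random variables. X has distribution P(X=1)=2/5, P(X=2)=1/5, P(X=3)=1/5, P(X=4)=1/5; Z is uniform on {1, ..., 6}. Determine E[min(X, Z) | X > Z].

P(X > Z) = 1/5.
Summing min(X,Z)·P(x,y) over outcomes with X > Z gives 1/3.
E[min(X, Z) | X > Z] = (1/3) / (1/5) = 5/3.

5/3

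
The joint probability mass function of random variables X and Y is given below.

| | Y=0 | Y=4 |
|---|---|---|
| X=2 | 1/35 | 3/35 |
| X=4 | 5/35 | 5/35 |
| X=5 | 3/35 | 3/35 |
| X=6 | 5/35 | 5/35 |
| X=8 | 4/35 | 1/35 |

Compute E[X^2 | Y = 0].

595/18

P(Y = 0) = 18/35.
Summing X^2·P(X=x,Y=y) over the conditioning event gives 17.
E[X^2 | Y = 0] = (17) / (18/35) = 595/18.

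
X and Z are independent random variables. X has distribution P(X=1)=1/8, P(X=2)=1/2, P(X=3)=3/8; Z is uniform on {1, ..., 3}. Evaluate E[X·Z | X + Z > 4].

69/10

P(X + Z > 4) = 5/12.
Summing XZ·P(x,y) over outcomes with X + Z > 4 gives 23/8.
E[X·Z | X + Z > 4] = (23/8) / (5/12) = 69/10.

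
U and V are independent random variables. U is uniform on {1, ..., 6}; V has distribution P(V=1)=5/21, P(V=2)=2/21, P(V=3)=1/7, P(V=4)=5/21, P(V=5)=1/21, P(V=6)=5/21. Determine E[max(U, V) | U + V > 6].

398/73

P(U + V > 6) = 73/126.
Summing max(U,V)·P(x,y) over outcomes with U + V > 6 gives 199/63.
E[max(U, V) | U + V > 6] = (199/63) / (73/126) = 398/73.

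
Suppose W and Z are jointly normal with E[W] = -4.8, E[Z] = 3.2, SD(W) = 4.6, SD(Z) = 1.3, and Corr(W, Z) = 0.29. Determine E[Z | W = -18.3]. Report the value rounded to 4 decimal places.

2.0936

For a bivariate normal, E[Z | W=x] = μ_Z + ρ·(σ_Z/σ_W)·(x − μ_W).
E[Z | W=-18.3] = 3.2 + (0.29)·(1.3/4.6)·(-18.3 − (-4.8)) = 3.2 + (0.081957)·(-13.5) = 2.0936.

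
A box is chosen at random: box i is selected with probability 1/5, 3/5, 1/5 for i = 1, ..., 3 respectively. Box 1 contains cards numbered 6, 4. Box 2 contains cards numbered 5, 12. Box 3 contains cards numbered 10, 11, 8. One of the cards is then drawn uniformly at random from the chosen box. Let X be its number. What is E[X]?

E[X | box 1] = (6+4)/2 = 5.
E[X | box 2] = (5+12)/2 = 17/2.
E[X | box 3] = (10+11+8)/3 = 29/3.
E[X] = (1/5)·(5) + (3/5)·(17/2) + (1/5)·(29/3) = 241/30.

241/30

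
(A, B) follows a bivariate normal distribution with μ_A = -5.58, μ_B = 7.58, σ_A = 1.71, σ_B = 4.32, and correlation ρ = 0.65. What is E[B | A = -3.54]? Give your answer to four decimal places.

10.9299

For a bivariate normal, E[B | A=x] = μ_B + ρ·(σ_B/σ_A)·(x − μ_A).
E[B | A=-3.54] = 7.58 + (0.65)·(4.32/1.71)·(-3.54 − (-5.58)) = 7.58 + (1.6421)·(2.04) = 10.9299.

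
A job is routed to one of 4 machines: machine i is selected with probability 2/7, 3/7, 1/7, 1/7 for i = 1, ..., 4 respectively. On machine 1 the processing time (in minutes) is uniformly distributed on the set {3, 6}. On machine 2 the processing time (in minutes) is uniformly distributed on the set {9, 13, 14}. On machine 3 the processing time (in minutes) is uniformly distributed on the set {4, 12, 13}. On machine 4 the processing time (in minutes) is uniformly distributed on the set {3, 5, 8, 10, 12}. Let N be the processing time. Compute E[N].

934/105

E[N | machine 1] = (3+6)/2 = 9/2.
E[N | machine 2] = (9+13+14)/3 = 12.
E[N | machine 3] = (4+12+13)/3 = 29/3.
E[N | machine 4] = (3+5+8+10+12)/5 = 38/5.
By the law of total expectation,
E[N] = (2/7)·(9/2) + (3/7)·(12) + (1/7)·(29/3) + (1/7)·(38/5) = 934/105.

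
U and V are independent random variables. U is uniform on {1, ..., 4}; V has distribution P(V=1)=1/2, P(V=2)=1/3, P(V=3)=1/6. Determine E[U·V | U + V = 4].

P(U + V = 4) = 1/4.
Summing UV·P(x,y) over outcomes with U + V = 4 gives 5/6.
E[U·V | U + V = 4] = (5/6) / (1/4) = 10/3.

10/3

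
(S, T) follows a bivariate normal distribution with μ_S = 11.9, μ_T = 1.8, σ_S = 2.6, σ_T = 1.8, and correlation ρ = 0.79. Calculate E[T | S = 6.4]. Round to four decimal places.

E[T | S=x] = μ_T + ρ(σ_T/σ_S)(x − μ_S) for jointly normal variables.
E[T | S=6.4] = 1.8 + (0.79)·(1.8/2.6)·(6.4 − (11.9)) = 1.8 + (0.54692)·(-5.5) = -1.2081.

-1.2081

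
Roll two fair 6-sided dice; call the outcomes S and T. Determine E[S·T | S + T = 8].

14

Outcomes with S + T = 8: (2,6), (3,5), (4,4), (5,3), (6,2), each with probability 1/36.
E[S·T | S + T = 8] = (12 + 15 + 16 + 15 + 12) / 5 = 14.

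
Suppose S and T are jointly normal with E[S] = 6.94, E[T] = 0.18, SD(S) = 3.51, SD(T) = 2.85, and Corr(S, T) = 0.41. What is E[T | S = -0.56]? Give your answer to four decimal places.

The regression of T on S has slope ρ·σ_T/σ_S and passes through (μ_S, μ_T).
E[T | S=-0.56] = 0.18 + (0.41)·(2.85/3.51)·(-0.56 − (6.94)) = 0.18 + (0.33291)·(-7.5) = -2.3168.

-2.3168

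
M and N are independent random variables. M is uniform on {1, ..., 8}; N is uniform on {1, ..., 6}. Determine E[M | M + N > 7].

160/27

P(M + N > 7) = 9/16.
Summing M·P(x,y) over outcomes with M + N > 7 gives 10/3.
E[M | M + N > 7] = (10/3) / (9/16) = 160/27.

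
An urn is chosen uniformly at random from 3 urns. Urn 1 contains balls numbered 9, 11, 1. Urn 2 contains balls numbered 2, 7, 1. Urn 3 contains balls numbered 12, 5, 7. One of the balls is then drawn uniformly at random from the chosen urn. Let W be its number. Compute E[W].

55/9

E[W | urn 1] = (9+11+1)/3 = 7.
E[W | urn 2] = (2+7+1)/3 = 10/3.
E[W | urn 3] = (12+5+7)/3 = 8.
E[W] = (1/3)·(7) + (1/3)·(10/3) + (1/3)·(8) = 55/9.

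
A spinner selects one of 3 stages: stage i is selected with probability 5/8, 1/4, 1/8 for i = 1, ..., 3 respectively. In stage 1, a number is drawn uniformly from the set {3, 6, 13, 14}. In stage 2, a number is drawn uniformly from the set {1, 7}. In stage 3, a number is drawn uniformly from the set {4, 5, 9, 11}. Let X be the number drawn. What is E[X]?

241/32

E[X | stage 1] = (3+6+13+14)/4 = 9.
E[X | stage 2] = (1+7)/2 = 4.
E[X | stage 3] = (4+5+9+11)/4 = 29/4.
E[X] = (5/8)·(9) + (1/4)·(4) + (1/8)·(29/4) = 241/32.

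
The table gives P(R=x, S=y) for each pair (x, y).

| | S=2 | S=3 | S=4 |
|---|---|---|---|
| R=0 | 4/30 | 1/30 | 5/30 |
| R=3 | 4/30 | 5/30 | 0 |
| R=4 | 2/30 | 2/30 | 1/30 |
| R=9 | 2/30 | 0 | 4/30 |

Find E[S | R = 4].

14/5

P(R = 4) = 1/6.
Summing S·P(R=x,S=y) over the conditioning event gives 7/15.
E[S | R = 4] = (7/15) / (1/6) = 14/5.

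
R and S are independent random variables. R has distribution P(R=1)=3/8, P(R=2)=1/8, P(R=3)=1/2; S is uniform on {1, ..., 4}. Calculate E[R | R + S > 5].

26/9

P(R + S > 5) = 9/32.
Summing R·P(x,y) over outcomes with R + S > 5 gives 13/16.
E[R | R + S > 5] = (13/16) / (9/32) = 26/9.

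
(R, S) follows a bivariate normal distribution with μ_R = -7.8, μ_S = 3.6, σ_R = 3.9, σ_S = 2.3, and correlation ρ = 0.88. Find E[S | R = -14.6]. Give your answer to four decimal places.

0.0710

The regression of S on R has slope ρ·σ_S/σ_R and passes through (μ_R, μ_S).
E[S | R=-14.6] = 3.6 + (0.88)·(2.3/3.9)·(-14.6 − (-7.8)) = 3.6 + (0.51897)·(-6.8) = 0.0710.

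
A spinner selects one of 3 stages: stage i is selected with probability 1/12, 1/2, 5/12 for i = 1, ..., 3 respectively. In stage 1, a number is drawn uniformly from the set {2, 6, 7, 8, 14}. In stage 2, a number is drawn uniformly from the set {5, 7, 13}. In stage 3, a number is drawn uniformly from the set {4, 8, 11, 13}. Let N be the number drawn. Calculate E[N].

E[N | stage 1] = (2+6+7+8+14)/5 = 37/5.
E[N | stage 2] = (5+7+13)/3 = 25/3.
E[N | stage 3] = (4+8+11+13)/4 = 9.
E[N] = (1/12)·(37/5) + (1/2)·(25/3) + (5/12)·(9) = 128/15.

128/15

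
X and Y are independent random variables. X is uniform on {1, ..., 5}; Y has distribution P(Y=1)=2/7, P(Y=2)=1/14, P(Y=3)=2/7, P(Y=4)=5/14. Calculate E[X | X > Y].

129/32

P(X > Y) = 16/35.
Summing X·P(x,y) over outcomes with X > Y gives 129/70.
E[X | X > Y] = (129/70) / (16/35) = 129/32.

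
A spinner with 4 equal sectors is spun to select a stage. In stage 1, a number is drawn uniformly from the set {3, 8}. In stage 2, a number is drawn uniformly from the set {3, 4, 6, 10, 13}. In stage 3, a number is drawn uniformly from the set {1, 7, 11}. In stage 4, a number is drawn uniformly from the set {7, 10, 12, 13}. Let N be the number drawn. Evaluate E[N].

443/60

E[N | stage 1] = (3+8)/2 = 11/2.
E[N | stage 2] = (3+4+6+10+13)/5 = 36/5.
E[N | stage 3] = (1+7+11)/3 = 19/3.
E[N | stage 4] = (7+10+12+13)/4 = 21/2.
By the law of total expectation,
E[N] = (1/4)·(11/2) + (1/4)·(36/5) + (1/4)·(19/3) + (1/4)·(21/2) = 443/60.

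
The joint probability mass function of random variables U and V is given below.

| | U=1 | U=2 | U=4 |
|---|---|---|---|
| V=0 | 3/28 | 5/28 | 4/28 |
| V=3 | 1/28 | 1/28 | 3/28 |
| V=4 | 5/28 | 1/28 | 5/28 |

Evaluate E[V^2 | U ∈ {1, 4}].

P(U ∈ {1, 4}) = 3/4.
Summing V^2·P(U=x,V=y) over the conditioning event gives 7.
E[V^2 | U ∈ {1, 4}] = (7) / (3/4) = 28/3.

28/3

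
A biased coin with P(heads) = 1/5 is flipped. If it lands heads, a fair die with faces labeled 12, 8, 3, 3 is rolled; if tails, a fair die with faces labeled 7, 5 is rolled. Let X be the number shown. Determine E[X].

61/10

E[X | heads] = (12+8+3+3)/4 = 13/2.
E[X | tails] = (7+5)/2 = 6.
E[X] = (1/5)·(13/2) + (4/5)·(6) = 61/10.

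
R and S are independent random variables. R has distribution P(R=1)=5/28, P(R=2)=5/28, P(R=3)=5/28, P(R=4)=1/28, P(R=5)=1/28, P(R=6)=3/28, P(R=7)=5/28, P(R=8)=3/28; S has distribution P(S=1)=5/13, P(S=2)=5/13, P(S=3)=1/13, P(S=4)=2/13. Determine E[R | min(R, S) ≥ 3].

101/18

P(min(R, S) ≥ 3) = 27/182.
Summing R·P(x,y) over outcomes with min(R, S) ≥ 3 gives 303/364.
E[R | min(R, S) ≥ 3] = (303/364) / (27/182) = 101/18.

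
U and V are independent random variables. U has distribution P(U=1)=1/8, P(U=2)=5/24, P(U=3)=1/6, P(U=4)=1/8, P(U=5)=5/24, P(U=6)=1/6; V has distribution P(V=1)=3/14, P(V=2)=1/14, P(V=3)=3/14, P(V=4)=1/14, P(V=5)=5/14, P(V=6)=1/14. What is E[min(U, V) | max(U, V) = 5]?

P(max(U, V) = 5) = 5/12.
Summing min(U,V)·P(x,y) over outcomes with max(U, V) = 5 gives 25/21.
E[min(U, V) | max(U, V) = 5] = (25/21) / (5/12) = 20/7.

20/7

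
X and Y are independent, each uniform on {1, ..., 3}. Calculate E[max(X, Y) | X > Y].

8/3

Outcomes with X > Y: (2,1), (3,1), (3,2), each with probability 1/9.
E[max(X, Y) | X > Y] = (2 + 3 + 3) / 3 = 8/3.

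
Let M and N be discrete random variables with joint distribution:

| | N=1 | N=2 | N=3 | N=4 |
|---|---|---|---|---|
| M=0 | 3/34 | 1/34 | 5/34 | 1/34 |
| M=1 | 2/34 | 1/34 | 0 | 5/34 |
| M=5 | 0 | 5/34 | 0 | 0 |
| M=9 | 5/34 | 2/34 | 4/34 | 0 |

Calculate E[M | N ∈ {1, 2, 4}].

P(N ∈ {1, 2, 4}) = 25/34.
Summing M·P(M=x,N=y) over the conditioning event gives 48/17.
E[M | N ∈ {1, 2, 4}] = (48/17) / (25/34) = 96/25.

96/25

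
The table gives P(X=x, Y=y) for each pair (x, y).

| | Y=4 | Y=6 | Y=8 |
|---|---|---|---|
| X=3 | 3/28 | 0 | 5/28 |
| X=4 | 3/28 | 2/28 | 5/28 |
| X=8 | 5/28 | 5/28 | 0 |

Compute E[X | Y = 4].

61/11

P(Y = 4) = 11/28.
Σ X·P over the event = 3·(3/28) + 4·(3/28) + 8·(5/28) = 61/28.
E[X | Y = 4] = (61/28) / (11/28) = 61/11.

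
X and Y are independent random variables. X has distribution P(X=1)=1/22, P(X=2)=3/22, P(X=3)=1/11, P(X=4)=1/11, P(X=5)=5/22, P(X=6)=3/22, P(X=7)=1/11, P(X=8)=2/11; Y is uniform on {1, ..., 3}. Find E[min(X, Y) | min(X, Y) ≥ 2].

17/7

P(min(X, Y) ≥ 2) = 7/11.
Summing min(X,Y)·P(x,y) over outcomes with min(X, Y) ≥ 2 gives 17/11.
E[min(X, Y) | min(X, Y) ≥ 2] = (17/11) / (7/11) = 17/7.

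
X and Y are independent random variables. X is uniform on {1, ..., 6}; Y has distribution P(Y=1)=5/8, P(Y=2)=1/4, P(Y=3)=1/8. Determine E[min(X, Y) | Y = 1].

P(Y = 1) = 5/8.
Summing min(X,Y)·P(x,y) over outcomes with Y = 1 gives 5/8.
E[min(X, Y) | Y = 1] = (5/8) / (5/8) = 1.

1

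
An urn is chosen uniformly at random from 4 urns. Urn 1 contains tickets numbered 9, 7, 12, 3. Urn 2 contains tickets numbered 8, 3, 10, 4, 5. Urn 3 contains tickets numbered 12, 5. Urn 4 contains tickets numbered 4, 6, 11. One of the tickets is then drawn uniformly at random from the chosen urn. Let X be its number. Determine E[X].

E[X | urn 1] = (9+7+12+3)/4 = 31/4.
E[X | urn 2] = (8+3+10+4+5)/5 = 6.
E[X | urn 3] = (12+5)/2 = 17/2.
E[X | urn 4] = (4+6+11)/3 = 7.
E[X] = (1/4)·(31/4) + (1/4)·(6) + (1/4)·(17/2) + (1/4)·(7) = 117/16.

117/16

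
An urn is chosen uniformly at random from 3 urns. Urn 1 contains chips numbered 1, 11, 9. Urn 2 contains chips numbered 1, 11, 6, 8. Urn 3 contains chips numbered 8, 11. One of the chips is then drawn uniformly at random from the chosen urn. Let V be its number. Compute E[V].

E[V | urn 1] = (1+11+9)/3 = 7.
E[V | urn 2] = (1+11+6+8)/4 = 13/2.
E[V | urn 3] = (8+11)/2 = 19/2.
By the law of total expectation,
E[V] = (1/3)·(7) + (1/3)·(13/2) + (1/3)·(19/2) = 23/3.

23/3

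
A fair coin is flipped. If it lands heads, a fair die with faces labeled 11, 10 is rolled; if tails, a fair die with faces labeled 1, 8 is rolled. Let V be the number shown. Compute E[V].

15/2

E[V | heads] = (11+10)/2 = 21/2.
E[V | tails] = (1+8)/2 = 9/2.
By the law of total expectation,
E[V] = (1/2)·(21/2) + (1/2)·(9/2) = 15/2.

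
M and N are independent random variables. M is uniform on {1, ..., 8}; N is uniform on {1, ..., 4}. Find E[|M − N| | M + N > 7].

P(M + N > 7) = 7/16.
Summing |M−N|·P(x,y) over outcomes with M + N > 7 gives 13/8.
E[|M − N| | M + N > 7] = (13/8) / (7/16) = 26/7.

26/7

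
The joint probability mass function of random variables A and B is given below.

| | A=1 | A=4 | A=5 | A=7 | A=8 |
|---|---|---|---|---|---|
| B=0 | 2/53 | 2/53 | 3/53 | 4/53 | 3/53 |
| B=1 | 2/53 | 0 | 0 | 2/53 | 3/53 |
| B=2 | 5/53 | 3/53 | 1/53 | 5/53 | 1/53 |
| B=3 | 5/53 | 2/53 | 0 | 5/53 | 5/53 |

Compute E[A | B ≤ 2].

P(B ≤ 2) = 36/53.
Summing A·P(A=x,B=y) over the conditioning event gives 182/53.
E[A | B ≤ 2] = (182/53) / (36/53) = 91/18.

91/18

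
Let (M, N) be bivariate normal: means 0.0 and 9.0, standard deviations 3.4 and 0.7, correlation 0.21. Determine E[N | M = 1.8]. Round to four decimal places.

The regression of N on M has slope ρ·σ_N/σ_M and passes through (μ_M, μ_N).
E[N | M=1.8] = 9.0 + (0.21)·(0.7/3.4)·(1.8 − (0.0)) = 9.0 + (0.043235)·(1.8) = 9.0778.

9.0778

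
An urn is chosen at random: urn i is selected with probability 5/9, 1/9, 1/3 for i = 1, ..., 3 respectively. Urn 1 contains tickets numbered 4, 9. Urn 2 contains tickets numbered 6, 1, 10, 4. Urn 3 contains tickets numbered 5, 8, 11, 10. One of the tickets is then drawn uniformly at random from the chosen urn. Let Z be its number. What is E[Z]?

253/36

E[Z | urn 1] = (4+9)/2 = 13/2.
E[Z | urn 2] = (6+1+10+4)/4 = 21/4.
E[Z | urn 3] = (5+8+11+10)/4 = 17/2.
E[Z] = (5/9)·(13/2) + (1/9)·(21/4) + (1/3)·(17/2) = 253/36.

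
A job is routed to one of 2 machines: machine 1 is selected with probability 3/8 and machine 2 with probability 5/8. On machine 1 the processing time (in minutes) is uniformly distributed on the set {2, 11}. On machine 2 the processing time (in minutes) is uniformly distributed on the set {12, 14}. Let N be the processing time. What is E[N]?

E[N | machine 1] = (2+11)/2 = 13/2.
E[N | machine 2] = (12+14)/2 = 13.
E[N] = (3/8)·(13/2) + (5/8)·(13) = 169/16.

169/16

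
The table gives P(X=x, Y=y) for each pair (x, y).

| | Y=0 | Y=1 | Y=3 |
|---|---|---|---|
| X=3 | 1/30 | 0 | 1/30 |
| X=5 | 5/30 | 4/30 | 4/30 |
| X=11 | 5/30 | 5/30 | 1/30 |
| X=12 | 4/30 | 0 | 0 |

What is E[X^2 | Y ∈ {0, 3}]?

515/7

P(Y ∈ {0, 3}) = 7/10.
Σ X^2·P over the event = 9·(1/30) + 9·(1/30) + 25·(5/30) + 25·(4/30) + 121·(5/30) + 121·(1/30) + 144·(4/30) = 103/2.
E[X^2 | Y ∈ {0, 3}] = (103/2) / (7/10) = 515/7.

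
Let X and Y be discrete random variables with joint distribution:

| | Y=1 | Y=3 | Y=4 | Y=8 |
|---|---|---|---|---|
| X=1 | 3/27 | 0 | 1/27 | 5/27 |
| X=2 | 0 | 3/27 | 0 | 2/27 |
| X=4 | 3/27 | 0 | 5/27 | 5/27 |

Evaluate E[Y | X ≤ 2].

36/7

P(X ≤ 2) = 14/27.
Σ Y·P over the event = 1·(3/27) + 4·(1/27) + 8·(5/27) + 3·(3/27) + 8·(2/27) = 8/3.
E[Y | X ≤ 2] = (8/3) / (14/27) = 36/7.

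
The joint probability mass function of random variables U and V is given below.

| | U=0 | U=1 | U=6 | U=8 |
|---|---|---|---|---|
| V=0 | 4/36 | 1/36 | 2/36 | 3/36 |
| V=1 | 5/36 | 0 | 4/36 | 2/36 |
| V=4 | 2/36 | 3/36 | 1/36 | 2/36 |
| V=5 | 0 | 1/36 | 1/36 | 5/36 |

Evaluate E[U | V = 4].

P(V = 4) = 2/9.
Σ U·P over the event = 0·(2/36) + 1·(3/36) + 6·(1/36) + 8·(2/36) = 25/36.
E[U | V = 4] = (25/36) / (2/9) = 25/8.

25/8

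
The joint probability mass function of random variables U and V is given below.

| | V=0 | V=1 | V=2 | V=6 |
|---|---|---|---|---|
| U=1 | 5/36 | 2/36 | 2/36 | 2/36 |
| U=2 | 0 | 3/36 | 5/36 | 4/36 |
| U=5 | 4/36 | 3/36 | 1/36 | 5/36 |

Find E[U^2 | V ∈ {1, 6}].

P(V ∈ {1, 6}) = 19/36.
Summing U^2·P(U=x,V=y) over the conditioning event gives 58/9.
E[U^2 | V ∈ {1, 6}] = (58/9) / (19/36) = 232/19.

232/19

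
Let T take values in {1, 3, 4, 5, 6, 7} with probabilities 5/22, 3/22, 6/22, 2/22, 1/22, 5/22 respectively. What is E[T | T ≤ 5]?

P(T ≤ 5) = 8/11.
Σ over the event: 1·5/22 + 3·3/22 + 4·3/11 + 5·1/11 = 24/11.
E[T | T ≤ 5] = (24/11) / (8/11) = 3.

3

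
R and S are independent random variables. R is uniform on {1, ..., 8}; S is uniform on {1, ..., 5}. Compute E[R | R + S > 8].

20/3

P(R + S > 8) = 3/8.
Summing R·P(x,y) over outcomes with R + S > 8 gives 5/2.
E[R | R + S > 8] = (5/2) / (3/8) = 20/3.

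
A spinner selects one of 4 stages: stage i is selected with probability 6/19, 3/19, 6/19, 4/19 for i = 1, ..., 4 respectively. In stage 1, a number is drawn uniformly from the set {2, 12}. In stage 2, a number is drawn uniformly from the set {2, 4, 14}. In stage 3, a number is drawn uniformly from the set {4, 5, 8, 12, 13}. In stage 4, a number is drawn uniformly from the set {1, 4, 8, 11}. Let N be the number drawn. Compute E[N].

E[N | stage 1] = (2+12)/2 = 7.
E[N | stage 2] = (2+4+14)/3 = 20/3.
E[N | stage 3] = (4+5+8+12+13)/5 = 42/5.
E[N | stage 4] = (1+4+8+11)/4 = 6.
E[N] = (6/19)·(7) + (3/19)·(20/3) + (6/19)·(42/5) + (4/19)·(6) = 682/95.

682/95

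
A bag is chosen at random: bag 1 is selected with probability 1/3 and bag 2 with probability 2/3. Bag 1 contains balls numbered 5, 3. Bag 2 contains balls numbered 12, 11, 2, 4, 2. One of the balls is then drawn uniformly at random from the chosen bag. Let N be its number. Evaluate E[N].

E[N | bag 1] = (5+3)/2 = 4.
E[N | bag 2] = (12+11+2+4+2)/5 = 31/5.
E[N] = (1/3)·(4) + (2/3)·(31/5) = 82/15.

82/15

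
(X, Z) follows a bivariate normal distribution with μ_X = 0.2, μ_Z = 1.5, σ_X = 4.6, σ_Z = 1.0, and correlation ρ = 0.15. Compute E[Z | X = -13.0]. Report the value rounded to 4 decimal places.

1.0696

The regression of Z on X has slope ρ·σ_Z/σ_X and passes through (μ_X, μ_Z).
E[Z | X=-13.0] = 1.5 + (0.15)·(1.0/4.6)·(-13.0 − (0.2)) = 1.5 + (0.032609)·(-13.2) = 1.0696.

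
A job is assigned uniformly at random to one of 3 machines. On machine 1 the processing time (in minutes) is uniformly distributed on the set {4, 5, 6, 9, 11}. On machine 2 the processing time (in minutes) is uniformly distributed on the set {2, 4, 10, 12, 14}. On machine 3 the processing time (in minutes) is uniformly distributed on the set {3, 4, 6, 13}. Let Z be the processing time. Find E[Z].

73/10

E[Z | machine 1] = (4+5+6+9+11)/5 = 7.
E[Z | machine 2] = (2+4+10+12+14)/5 = 42/5.
E[Z | machine 3] = (3+4+6+13)/4 = 13/2.
By the law of total expectation,
E[Z] = (1/3)·(7) + (1/3)·(42/5) + (1/3)·(13/2) = 73/10.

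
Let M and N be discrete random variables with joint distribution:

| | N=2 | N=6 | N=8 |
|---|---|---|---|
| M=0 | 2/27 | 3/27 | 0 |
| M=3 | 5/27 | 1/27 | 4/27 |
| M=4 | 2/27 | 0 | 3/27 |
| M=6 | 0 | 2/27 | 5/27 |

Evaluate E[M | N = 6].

5/2

P(N = 6) = 2/9.
Σ M·P over the event = 0·(3/27) + 3·(1/27) + 6·(2/27) = 5/9.
E[M | N = 6] = (5/9) / (2/9) = 5/2.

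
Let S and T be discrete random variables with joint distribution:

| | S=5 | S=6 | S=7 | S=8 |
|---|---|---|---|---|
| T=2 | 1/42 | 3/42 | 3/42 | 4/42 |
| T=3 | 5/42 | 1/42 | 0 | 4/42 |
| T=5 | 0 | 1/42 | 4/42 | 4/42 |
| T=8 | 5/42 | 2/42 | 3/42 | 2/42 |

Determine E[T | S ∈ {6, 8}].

86/21

P(S ∈ {6, 8}) = 1/2.
Σ T·P over the event = 2·(3/42) + 3·(1/42) + 5·(1/42) + 8·(2/42) + 2·(4/42) + 3·(4/42) + 5·(4/42) + 8·(2/42) = 43/21.
E[T | S ∈ {6, 8}] = (43/21) / (1/2) = 86/21.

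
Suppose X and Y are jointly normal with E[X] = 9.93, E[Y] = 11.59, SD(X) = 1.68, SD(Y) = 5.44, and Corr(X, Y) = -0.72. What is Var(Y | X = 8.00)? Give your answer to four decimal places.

The conditional variance in a bivariate normal is σ_Y²(1 − ρ²), independent of x.
Var(Y | X=8.00) = (5.44)²·(1 − (-0.72)²) = 29.5936·0.4816 = 14.2523.

14.2523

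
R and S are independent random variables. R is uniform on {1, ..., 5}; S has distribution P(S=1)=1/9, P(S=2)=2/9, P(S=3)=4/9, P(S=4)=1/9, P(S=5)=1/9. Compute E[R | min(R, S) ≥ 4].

P(min(R, S) ≥ 4) = 4/45.
Summing R·P(x,y) over outcomes with min(R, S) ≥ 4 gives 2/5.
E[R | min(R, S) ≥ 4] = (2/5) / (4/45) = 9/2.

9/2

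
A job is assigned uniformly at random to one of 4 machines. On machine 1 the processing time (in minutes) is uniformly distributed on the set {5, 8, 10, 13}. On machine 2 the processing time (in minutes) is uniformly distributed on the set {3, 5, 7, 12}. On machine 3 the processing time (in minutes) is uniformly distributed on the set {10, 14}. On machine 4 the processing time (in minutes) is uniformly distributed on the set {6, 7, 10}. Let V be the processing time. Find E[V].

E[V | machine 1] = (5+8+10+13)/4 = 9.
E[V | machine 2] = (3+5+7+12)/4 = 27/4.
E[V | machine 3] = (10+14)/2 = 12.
E[V | machine 4] = (6+7+10)/3 = 23/3.
By the law of total expectation,
E[V] = (1/4)·(9) + (1/4)·(27/4) + (1/4)·(12) + (1/4)·(23/3) = 425/48.

425/48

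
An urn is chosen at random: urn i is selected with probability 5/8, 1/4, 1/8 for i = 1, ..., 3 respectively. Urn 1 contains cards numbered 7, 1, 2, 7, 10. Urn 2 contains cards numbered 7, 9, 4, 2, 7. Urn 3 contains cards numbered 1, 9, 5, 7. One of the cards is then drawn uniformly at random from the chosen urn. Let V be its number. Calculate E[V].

441/80

E[V | urn 1] = (7+1+2+7+10)/5 = 27/5.
E[V | urn 2] = (7+9+4+2+7)/5 = 29/5.
E[V | urn 3] = (1+9+5+7)/4 = 11/2.
E[V] = (5/8)·(27/5) + (1/4)·(29/5) + (1/8)·(11/2) = 441/80.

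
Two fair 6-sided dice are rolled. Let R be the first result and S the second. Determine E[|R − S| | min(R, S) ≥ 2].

P(min(R, S) ≥ 2) = 25/36.
Summing |R−S|·P(x,y) over outcomes with min(R, S) ≥ 2 gives 10/9.
E[|R − S| | min(R, S) ≥ 2] = (10/9) / (25/36) = 8/5.

8/5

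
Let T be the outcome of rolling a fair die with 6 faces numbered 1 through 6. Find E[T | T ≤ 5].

Given T ≤ 5, T is equally likely to be any of {1, 2, 3, 4, 5}.
E[T | T ≤ 5] = (1 + 2 + 3 + 4 + 5) / 5 = 3.

3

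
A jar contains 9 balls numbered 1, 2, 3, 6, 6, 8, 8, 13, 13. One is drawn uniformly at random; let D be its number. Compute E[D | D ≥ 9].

P(D ≥ 9) = 2/9.
Σ over the event: 13·2/9 = 26/9.
E[D | D ≥ 9] = (26/9) / (2/9) = 13.

13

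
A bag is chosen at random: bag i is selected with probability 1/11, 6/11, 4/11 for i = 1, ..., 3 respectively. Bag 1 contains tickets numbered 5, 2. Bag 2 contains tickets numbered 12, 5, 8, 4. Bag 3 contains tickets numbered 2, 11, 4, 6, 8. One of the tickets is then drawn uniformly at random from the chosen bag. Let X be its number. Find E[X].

359/55

E[X | bag 1] = (5+2)/2 = 7/2.
E[X | bag 2] = (12+5+8+4)/4 = 29/4.
E[X | bag 3] = (2+11+4+6+8)/5 = 31/5.
By the law of total expectation,
E[X] = (1/11)·(7/2) + (6/11)·(29/4) + (4/11)·(31/5) = 359/55.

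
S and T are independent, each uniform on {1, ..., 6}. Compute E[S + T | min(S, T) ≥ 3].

9

P(min(S, T) ≥ 3) = 4/9.
Summing (S+T)·P(x,y) over outcomes with min(S, T) ≥ 3 gives 4.
E[S + T | min(S, T) ≥ 3] = (4) / (4/9) = 9.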